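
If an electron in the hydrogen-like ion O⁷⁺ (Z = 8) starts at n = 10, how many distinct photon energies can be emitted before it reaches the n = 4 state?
21

The electron can occupy levels n = 4, 5, ..., 10 during de-excitation — that is m = 10 - 4 + 1 = 7 distinct levels.

The number of distinct spectral lines equals the number of ways to choose 2 of these m levels (each pair gives one possible emission transition):

Number of lines = m(m-1)/2 = 7×6/2 = 21

These correspond to all possible transitions between the 7 levels:
10 → 9, 10 → 8, 10 → 7, 10 → 6, 10 → 5, 10 → 4, 9 → 8, 9 → 7...

Each transition produces a photon with a unique energy (and thus wavelength). This count does not depend on Z.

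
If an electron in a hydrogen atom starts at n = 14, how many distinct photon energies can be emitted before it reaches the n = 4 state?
55

The electron can occupy levels n = 4, 5, ..., 14 during de-excitation — that is m = 14 - 4 + 1 = 11 distinct levels.

The number of distinct spectral lines equals the number of ways to choose 2 of these m levels (each pair gives one possible emission transition):

Number of lines = m(m-1)/2 = 11×10/2 = 55

These correspond to all possible transitions between the 11 levels:
14 → 13, 14 → 12, 14 → 11, 14 → 10, 14 → 9, 14 → 8, 14 → 7, 14 → 6...

Each transition produces a photon with a unique energy (and thus wavelength). This count does not depend on Z.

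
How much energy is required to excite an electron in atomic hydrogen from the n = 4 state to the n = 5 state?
0.3061 eV

The energy levels of a hydrogen-like atom are E_n = -13.6057 eV / n².

Energy at n = 4: E_4 = -13.6057 / 4² = -0.8503563 eV
Energy at n = 5: E_5 = -13.6057 / 5² = -0.5442280 eV

The excitation energy is the difference:
ΔE = E_5 - E_4
ΔE = -0.5442280 - (-0.8503563)
ΔE = 0.3061 eV

Since this is positive, energy must be absorbed (photon absorption).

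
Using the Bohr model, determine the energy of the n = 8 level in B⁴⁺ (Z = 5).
-5.31473 eV

For hydrogen-like ions, the energy levels scale with Z²:
E_n = -13.6057 Z² / n² eV

For B⁴⁺ (Z = 5) at n = 8:
E_8 = -13.6057 × 5² / 8²
E_8 = -13.6057 × 25 / 64
E_8 = -340.1425 / 64
E_8 = -5.31473 eV

The energy is 25 times more negative than hydrogen at the same n due to the stronger nuclear charge.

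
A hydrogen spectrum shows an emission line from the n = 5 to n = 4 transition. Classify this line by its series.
Brackett series

The spectral series in hydrogen are named based on the final (lower) energy level:
- Lyman series: n_final = 1 (ultraviolet)
- Balmer series: n_final = 2 (visible/near-UV)
- Paschen series: n_final = 3 (infrared)
- Brackett series: n_final = 4 (infrared)
- Pfund series: n_final = 5 (far infrared)

Since this transition ends at n = 4, it belongs to the Brackett series.

For reference, this 5 → 4 line has photon energy
ΔE = 13.6057 eV × (1/4² - 1/5²) = 0.30612825 eV,
corresponding to wavelength λ = hc/ΔE = 1239.84 eV·nm / 0.30612825 eV = 4050.07 nm in the infrared region.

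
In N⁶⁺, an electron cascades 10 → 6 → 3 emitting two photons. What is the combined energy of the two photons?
67.409 eV

The energy levels of N⁶⁺ are E_n = -13.6057 × 7² / n² eV.

First transition (10 → 6):
ΔE₁ = |E_6 - E_10|
ΔE₁ = |-18.518869444 - (-6.666793000)| = 11.852076 eV

Second transition (6 → 3):
ΔE₂ = |E_3 - E_6|
ΔE₂ = |-74.075477778 - (-18.518869444)| = 55.556608 eV

Total energy released:
E_total = ΔE₁ + ΔE₂ = 11.852076 + 55.556608 = 67.409 eV

Note: This equals the direct transition 10 → 3: 67.409 eV ✓
Energy is conserved regardless of the path taken.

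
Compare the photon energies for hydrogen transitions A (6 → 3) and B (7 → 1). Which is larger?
7 → 1

Calculate the energy for each transition:

Transition 6 → 3:
ΔE₁ = |E_3 - E_6| = |-13.6057/3² - (-13.6057/6²)|
ΔE₁ = |-1.51174444444 - (-0.37793611111)| = 1.13380833 eV

Transition 7 → 1:
ΔE₂ = |E_1 - E_7| = |-13.6057/1² - (-13.6057/7²)|
ΔE₂ = |-13.60570000000 - (-0.27766734694)| = 13.32803265 eV

Since 13.32803265 eV > 1.13380833 eV, the transition 7 → 1 emits the more energetic photon.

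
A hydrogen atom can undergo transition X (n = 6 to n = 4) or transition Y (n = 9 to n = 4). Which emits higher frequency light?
9 → 4

Calculate the energy for each transition:

Transition 6 → 4:
ΔE₁ = |E_4 - E_6| = |-13.6057/4² - (-13.6057/6²)|
ΔE₁ = |-0.85035625000 - (-0.37793611111)| = 0.47242014 eV

Transition 9 → 4:
ΔE₂ = |E_4 - E_9| = |-13.6057/4² - (-13.6057/9²)|
ΔE₂ = |-0.85035625000 - (-0.16797160494)| = 0.68238465 eV

Since 0.68238465 eV > 0.47242014 eV, the transition 9 → 4 emits the more energetic photon.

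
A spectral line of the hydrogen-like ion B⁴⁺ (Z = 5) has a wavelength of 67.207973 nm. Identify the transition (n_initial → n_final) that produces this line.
n = 11 → n = 4

First, find the photon energy from the wavelength (hc = 1239.84 eV·nm):
E = hc/λ = 1239.84 eV·nm / 67.207973 nm = 18.447811 eV

The energy levels of B⁴⁺ satisfy E_n = -13.6057 × 5² / n² eV, so an emission n_i → n_f releases
ΔE = 13.6057 × 5² × (1/n_f² − 1/n_i²) eV.

Setting ΔE equal to the photon energy:
1/n_f² − 1/n_i² = 18.447811 / (13.6057 × 5²) = 0.054235537

Since 1/n_i² must be positive, we need 1/n_f² > 0.054235537, i.e. n_f ≤ 4. For each allowed n_f, solve n_i = (1/n_f² − 0.054235537)^(−1/2) and check whether it is a whole number:
  n_f = 1: 1/n_i² = 1.000000000 − 0.054235537 = 0.945764463 → n_i = 1.028  (not an integer) ✗
  n_f = 2: 1/n_i² = 0.250000000 − 0.054235537 = 0.195764463 → n_i = 2.260  (not an integer) ✗
  n_f = 3: 1/n_i² = 0.111111111 − 0.054235537 = 0.056875574 → n_i = 4.193  (not an integer) ✗
  n_f = 4: 1/n_i² = 0.062500000 − 0.054235537 = 0.008264463 → n_i = 11.000  → integer, n_i = 11 ✓

Only n_f = 4 gives an integer upper level, n_i = 11.

The transition is from n = 11 to n = 4 (emission).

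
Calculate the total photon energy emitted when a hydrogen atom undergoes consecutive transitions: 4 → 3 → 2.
2.551 eV

The energy levels of hydrogen are E_n = -13.6057 / n² eV.

First transition (4 → 3):
ΔE₁ = |E_3 - E_4|
ΔE₁ = |-1.511744444 - (-0.850356250)| = 0.661388 eV

Second transition (3 → 2):
ΔE₂ = |E_2 - E_3|
ΔE₂ = |-3.401425000 - (-1.511744444)| = 1.889681 eV

Total energy released:
E_total = ΔE₁ + ΔE₂ = 0.661388 + 1.889681 = 2.551 eV

Note: This equals the direct transition 4 → 2: 2.551 eV ✓
Energy is conserved regardless of the path taken.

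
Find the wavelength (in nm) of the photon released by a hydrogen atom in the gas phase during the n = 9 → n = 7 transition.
11302.535 nm

First, find the transition energy using E_n = -13.6057 / n² eV:
E_9 = -13.6057 / 9² = -0.1679716049 eV
E_7 = -13.6057 / 7² = -0.2776673469 eV

Photon energy: |ΔE| = |E_7 - E_9| = 0.1096957420 eV

Convert to wavelength using E = hc/λ with hc = 1239.84 eV·nm:
λ = hc/E = 1239.84 eV·nm / 0.1096957420 eV
λ = 11302.535 nm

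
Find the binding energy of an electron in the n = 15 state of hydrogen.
0.06047 eV

The ionization energy is the energy needed to remove the electron completely (n → ∞).

For hydrogen, E_n = -13.6057 eV / n².

At n = 15: E_15 = -13.6057 / 15² = -0.06046978 eV
At n = ∞: E_∞ = 0 eV

Ionization energy = E_∞ - E_15 = 0 - (-0.06046978) = 0.06046978 eV
Ionization energy ≈ 0.06047 eV

This is also called the binding energy of the electron in state n = 15.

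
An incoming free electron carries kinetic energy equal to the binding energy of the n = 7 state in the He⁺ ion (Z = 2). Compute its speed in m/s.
6.251e+05 m/s (or 0.20850% of c)

The binding energy at n = 7 for He⁺ is:
E_7 = -13.6057 × 2²/7² = -1.1106694 eV
|E_7| = 1.1106694 eV

Convert to Joules:
KE = 1.1106694 eV × (1.602177 × 10⁻¹⁹ J/eV) = 1.77949e-19 J

Using KE = ½mv²:
v = √(2·KE/m_e)
v = √(2 × 1.77949e-19 J / 9.10938 × 10⁻³¹ kg)
v = 6.251e+05 m/s

This is approximately 0.20850% the speed of light.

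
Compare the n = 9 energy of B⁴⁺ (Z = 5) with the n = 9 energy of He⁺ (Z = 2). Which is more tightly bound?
B⁴⁺ at n = 9 (E = -4.20 eV)

Using E_n = -13.6057 Z² / n² eV:

B⁴⁺ (Z = 5) at n = 9:
E = -13.6057 × 5² / 9² = -13.6057 × 25 / 81 = -4.19929 eV

He⁺ (Z = 2) at n = 9:
E = -13.6057 × 2² / 9² = -13.6057 × 4 / 81 = -0.67189 eV

Since -4.19929 eV < -0.67189 eV,
B⁴⁺ at n = 9 is more tightly bound (requires more energy to ionize).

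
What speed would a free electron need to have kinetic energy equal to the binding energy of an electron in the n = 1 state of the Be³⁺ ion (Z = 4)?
8.7508e+06 m/s (or 2.918943% of c)

The binding energy at n = 1 for Be³⁺ is:
E_1 = -13.6057 × 4²/1² = -217.69120000 eV
|E_1| = 217.69120000 eV

Convert to Joules:
KE = 217.69120000 eV × (1.602177 × 10⁻¹⁹ J/eV) = 3.487798e-17 J

Using KE = ½mv²:
v = √(2·KE/m_e)
v = √(2 × 3.487798e-17 J / 9.10938 × 10⁻³¹ kg)
v = 8.7508e+06 m/s

This is approximately 2.918943% the speed of light.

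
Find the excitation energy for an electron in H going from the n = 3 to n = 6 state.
1.134 eV

The energy levels of a hydrogen-like atom are E_n = -13.6057 eV / n².

Energy at n = 3: E_3 = -13.6057 / 3² = -1.511744 eV
Energy at n = 6: E_6 = -13.6057 / 6² = -0.377936 eV

The excitation energy is the difference:
ΔE = E_6 - E_3
ΔE = -0.377936 - (-1.511744)
ΔE = 1.134 eV

Since this is positive, energy must be absorbed (photon absorption).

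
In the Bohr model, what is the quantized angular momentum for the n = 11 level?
1.1600e-33 J·s (or 11ℏ)

In the Bohr model, angular momentum is quantized:
L = nℏ

where ℏ = h/(2π) = 1.054572e-34 J·s

For n = 11:
L = 11 × 1.054572e-34 J·s
L = 1.1600e-33 J·s

This can also be written as L = 11ℏ.
The angular momentum is an integer multiple of the reduced Planck constant.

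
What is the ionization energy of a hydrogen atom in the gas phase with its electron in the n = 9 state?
0.16797 eV

The ionization energy is the energy needed to remove the electron completely (n → ∞).

For hydrogen, E_n = -13.6057 eV / n².

At n = 9: E_9 = -13.6057 / 9² = -0.16797160 eV
At n = ∞: E_∞ = 0 eV

Ionization energy = E_∞ - E_9 = 0 - (-0.16797160) = 0.16797160 eV
Ionization energy ≈ 0.16797 eV

This is also called the binding energy of the electron in state n = 9.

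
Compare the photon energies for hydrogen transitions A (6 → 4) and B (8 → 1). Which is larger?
8 → 1

Calculate the energy for each transition:

Transition 6 → 4:
ΔE₁ = |E_4 - E_6| = |-13.6057/4² - (-13.6057/6²)|
ΔE₁ = |-0.85035625 - (-0.37793611)| = 0.47242 eV

Transition 8 → 1:
ΔE₂ = |E_1 - E_8| = |-13.6057/1² - (-13.6057/8²)|
ΔE₂ = |-13.60570000 - (-0.21258906)| = 13.39311 eV

Since 13.39311 eV > 0.47242 eV, the transition 8 → 1 emits the more energetic photon.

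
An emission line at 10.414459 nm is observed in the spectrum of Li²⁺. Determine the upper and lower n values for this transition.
n = 6 → n = 1

First, find the photon energy from the wavelength (hc = 1239.84 eV·nm):
E = hc/λ = 1239.84 eV·nm / 10.414459 nm = 119.04987 eV

The energy levels of Li²⁺ satisfy E_n = -13.6057 × 3² / n² eV, so an emission n_i → n_f releases
ΔE = 13.6057 × 3² × (1/n_f² − 1/n_i²) eV.

Setting ΔE equal to the photon energy:
1/n_f² − 1/n_i² = 119.04987 / (13.6057 × 3²) = 0.97222218

Since 1/n_i² must be positive, we need 1/n_f² > 0.97222218, i.e. n_f ≤ 1. For each allowed n_f, solve n_i = (1/n_f² − 0.97222218)^(−1/2) and check whether it is a whole number:
  n_f = 1: 1/n_i² = 1.00000000 − 0.97222218 = 0.02777782 → n_i = 6.000  → integer, n_i = 6 ✓

Only n_f = 1 gives an integer upper level, n_i = 6.

The transition is from n = 6 to n = 1 (emission).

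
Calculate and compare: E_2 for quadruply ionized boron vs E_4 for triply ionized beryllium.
B⁴⁺ at n = 2 (E = -85.04 eV)

Using E_n = -13.6057 Z² / n² eV:

B⁴⁺ (Z = 5) at n = 2:
E = -13.6057 × 5² / 2² = -13.6057 × 25 / 4 = -85.03563 eV

Be³⁺ (Z = 4) at n = 4:
E = -13.6057 × 4² / 4² = -13.6057 × 16 / 16 = -13.60570 eV

Since -85.03563 eV < -13.60570 eV,
B⁴⁺ at n = 2 is more tightly bound (requires more energy to ionize).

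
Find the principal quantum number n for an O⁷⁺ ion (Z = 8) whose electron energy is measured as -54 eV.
n = 4

The exact energy levels follow E_n = -13.6057 Z² / n² eV with Z = 8.

The measured value (-54 eV) is reported to only 2 significant figures, so we must test candidate n values and see which one matches to that precision.

Candidate energies:
  n = 2:  E = -13.6057 × 8² / 2² = -217.69120 eV
  n = 3:  E = -13.6057 × 8² / 3² = -96.75164 eV
  n = 4:  E = -13.6057 × 8² / 4² = -54.42280 eV  ← matches
  n = 5:  E = -13.6057 × 8² / 5² = -34.83059 eV
  n = 6:  E = -13.6057 × 8² / 6² = -24.18791 eV

Checking against the measurement of -54 eV (2 sig figs), only n = 4 agrees:
E_4 = -54.42280 eV, which rounds to -54 eV ✓

Therefore n = 4.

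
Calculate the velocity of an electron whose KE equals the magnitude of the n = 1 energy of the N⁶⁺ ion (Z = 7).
1.5314e+07 m/s (or 5.108% of c)

The binding energy at n = 1 for N⁶⁺ is:
E_1 = -13.6057 × 7²/1² = -666.67930 eV
|E_1| = 666.67930 eV

Convert to Joules:
KE = 666.67930 eV × (1.602177 × 10⁻¹⁹ J/eV) = 1.068138e-16 J

Using KE = ½mv²:
v = √(2·KE/m_e)
v = √(2 × 1.068138e-16 J / 9.10938 × 10⁻³¹ kg)
v = 1.5314e+07 m/s

This is approximately 5.108% the speed of light.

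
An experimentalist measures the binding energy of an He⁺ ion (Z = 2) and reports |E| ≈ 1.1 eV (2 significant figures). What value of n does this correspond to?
n = 7

The exact energy levels follow E_n = -13.6057 Z² / n² eV with Z = 2.

The measured value (-1.1 eV) is reported to only 2 significant figures, so we must test candidate n values and see which one matches to that precision.

Candidate energies:
  n = 5:  E = -13.6057 × 2² / 5² = -2.17691 eV
  n = 6:  E = -13.6057 × 2² / 6² = -1.51174 eV
  n = 7:  E = -13.6057 × 2² / 7² = -1.11067 eV  ← matches
  n = 8:  E = -13.6057 × 2² / 8² = -0.85036 eV
  n = 9:  E = -13.6057 × 2² / 9² = -0.67189 eV

Checking against the measurement of -1.1 eV (2 sig figs), only n = 7 agrees:
E_7 = -1.11067 eV, which rounds to -1.1 eV ✓

Therefore n = 7.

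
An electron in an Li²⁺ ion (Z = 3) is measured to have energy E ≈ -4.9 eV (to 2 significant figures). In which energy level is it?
n = 5

The exact energy levels follow E_n = -13.6057 Z² / n² eV with Z = 3.

The measured value (-4.9 eV) is reported to only 2 significant figures, so we must test candidate n values and see which one matches to that precision.

Candidate energies:
  n = 3:  E = -13.6057 × 3² / 3² = -13.60570 eV
  n = 4:  E = -13.6057 × 3² / 4² = -7.65321 eV
  n = 5:  E = -13.6057 × 3² / 5² = -4.89805 eV  ← matches
  n = 6:  E = -13.6057 × 3² / 6² = -3.40143 eV
  n = 7:  E = -13.6057 × 3² / 7² = -2.49901 eV

Checking against the measurement of -4.9 eV (2 sig figs), only n = 5 agrees:
E_5 = -4.89805 eV, which rounds to -4.9 eV ✓

Therefore n = 5.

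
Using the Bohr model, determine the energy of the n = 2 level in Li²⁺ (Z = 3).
-30.61283 eV

For hydrogen-like ions, the energy levels scale with Z²:
E_n = -13.6057 Z² / n² eV

For Li²⁺ (Z = 3) at n = 2:
E_2 = -13.6057 × 3² / 2²
E_2 = -13.6057 × 9 / 4
E_2 = -122.4513 / 4
E_2 = -30.61283 eV

The energy is 9 times more negative than hydrogen at the same n due to the stronger nuclear charge.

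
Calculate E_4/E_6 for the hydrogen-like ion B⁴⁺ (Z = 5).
2.25

Using E_n = -13.6057 Z² / n² eV with Z = 5:

E_4 = -13.6057 × 5² / 4² = -340.1425 / 16 = -21.25890625 eV
E_6 = -13.6057 × 5² / 6² = -340.1425 / 36 = -9.44840278 eV

The ratio is:
E_4/E_6 = (-21.25890625) / (-9.44840278)
E_4/E_6 = (-340.1425/16) / (-340.1425/36)
E_4/E_6 = 36/16
E_4/E_6 = 2.25
(Note: the Z² factors cancel in the ratio.)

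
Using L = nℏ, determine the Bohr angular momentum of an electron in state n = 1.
1.055e-34 J·s (or 1ℏ)

In the Bohr model, angular momentum is quantized:
L = nℏ

where ℏ = h/(2π) = 1.05457e-34 J·s

For n = 1:
L = 1 × 1.05457e-34 J·s
L = 1.055e-34 J·s

This can also be written as L = 1ℏ.
The angular momentum is an integer multiple of the reduced Planck constant.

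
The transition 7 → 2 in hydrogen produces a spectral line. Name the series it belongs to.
Balmer series

The spectral series in hydrogen are named based on the final (lower) energy level:
- Lyman series: n_final = 1 (ultraviolet)
- Balmer series: n_final = 2 (visible/near-UV)
- Paschen series: n_final = 3 (infrared)
- Brackett series: n_final = 4 (infrared)
- Pfund series: n_final = 5 (far infrared)

Since this transition ends at n = 2, it belongs to the Balmer series.

For reference, this 7 → 2 line has photon energy
ΔE = 13.6057 eV × (1/2² - 1/7²) = 3.1237576531 eV,
corresponding to wavelength λ = hc/ΔE = 1239.84 eV·nm / 3.1237576531 eV = 396.906591 nm in the visible/near-UV region.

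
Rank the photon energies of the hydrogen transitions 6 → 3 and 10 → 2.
10 → 2

Calculate the energy for each transition:

Transition 6 → 3:
ΔE₁ = |E_3 - E_6| = |-13.6057/3² - (-13.6057/6²)|
ΔE₁ = |-1.5117444444 - (-0.3779361111)| = 1.1338083 eV

Transition 10 → 2:
ΔE₂ = |E_2 - E_10| = |-13.6057/2² - (-13.6057/10²)|
ΔE₂ = |-3.4014250000 - (-0.1360570000)| = 3.2653680 eV

Since 3.2653680 eV > 1.1338083 eV, the transition 10 → 2 emits the more energetic photon.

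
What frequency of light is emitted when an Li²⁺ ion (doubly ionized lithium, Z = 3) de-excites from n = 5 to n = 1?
2.8424e+16 Hz

First, find the transition energy:
E_5 = -13.6057 × 3² / 5² = -4.898052 eV
E_1 = -13.6057 × 3² / 1² = -122.451300 eV
|ΔE| = |E_1 - E_5| = 117.553248 eV

Convert to Joules: E = 117.553248 eV × (1.602177 × 10⁻¹⁹ J/eV) = 1.883411e-17 J

Using E = hf:
f = E/h = 1.883411e-17 J / (6.62607 × 10⁻³⁴ J·s)
f = 2.8424e+16 Hz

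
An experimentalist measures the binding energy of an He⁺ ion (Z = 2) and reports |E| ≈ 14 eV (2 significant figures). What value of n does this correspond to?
n = 2

The exact energy levels follow E_n = -13.6057 Z² / n² eV with Z = 2.

The measured value (-14 eV) is reported to only 2 significant figures, so we must test candidate n values and see which one matches to that precision.

Candidate energies:
  n = 1:  E = -13.6057 × 2² / 1² = -54.42280 eV
  n = 2:  E = -13.6057 × 2² / 2² = -13.60570 eV  ← matches
  n = 3:  E = -13.6057 × 2² / 3² = -6.04698 eV
  n = 4:  E = -13.6057 × 2² / 4² = -3.40143 eV

Checking against the measurement of -14 eV (2 sig figs), only n = 2 agrees:
E_2 = -13.60570 eV, which rounds to -14 eV ✓

Therefore n = 2.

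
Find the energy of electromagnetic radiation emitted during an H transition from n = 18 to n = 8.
0.171 eV

The energy levels are E_n = -13.6057 eV / n².

Energy at n = 18: E_18 = -13.6057 / 18² = -0.041993 eV
Energy at n = 8: E_8 = -13.6057 / 8² = -0.212589 eV

For emission (electron falling to lower state), the photon energy is:
E_photon = E_18 - E_8 = |-0.041993 - (-0.212589)|
E_photon = 0.171 eV

This energy is carried away by the emitted photon.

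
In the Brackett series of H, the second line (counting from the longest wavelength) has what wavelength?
2624.444 nm

The lines of a series are numbered from the longest wavelength (smallest ΔE) outward; the second line is the transition from n = n_f + 2 to n_f.
The Brackett series has all transitions ending at n_f = 4.

For H, the second line (β-line) is the jump from n = 6 to n = 4:
E_6 = -13.6057 / 6² = -0.377936111 eV
E_4 = -13.6057 / 4² = -0.850356250 eV
ΔE = E_6 - E_4 = 0.472420139 eV

λ = hc/E = 1239.84 eV·nm / 0.472420139 eV
λ = 2624.444 nm

This is the β-line of the Brackett series in H.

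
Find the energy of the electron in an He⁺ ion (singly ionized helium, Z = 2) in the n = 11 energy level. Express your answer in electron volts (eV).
-0.449775 eV

The energy levels of a hydrogen-like atom are given by:
E_n = -13.6057 Z² / n² eV  (with Z = 2 for He⁺)

For n = 11:
E_11 = -13.6057 × 2² / 11²
E_11 = -13.6057 × 4 / 121
E_11 = -0.449775 eV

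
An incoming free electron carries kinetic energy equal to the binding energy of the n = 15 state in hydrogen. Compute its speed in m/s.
1.46e+05 m/s (or 0.049% of c)

The binding energy at n = 15 for hydrogen is:
E_15 = -13.6057/15² = -0.0604698 eV
|E_15| = 0.0604698 eV

Convert to Joules:
KE = 0.0604698 eV × (1.602177 × 10⁻¹⁹ J/eV) = 9.6883e-21 J

Using KE = ½mv²:
v = √(2·KE/m_e)
v = √(2 × 9.6883e-21 J / 9.10938 × 10⁻³¹ kg)
v = 1.46e+05 m/s

This is approximately 0.049% the speed of light.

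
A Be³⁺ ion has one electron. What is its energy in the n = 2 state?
-54.423 eV

For hydrogen-like ions, the energy levels scale with Z²:
E_n = -13.6057 Z² / n² eV

For Be³⁺ (Z = 4) at n = 2:
E_2 = -13.6057 × 4² / 2²
E_2 = -13.6057 × 16 / 4
E_2 = -217.6912 / 4
E_2 = -54.423 eV

The energy is 16 times more negative than hydrogen at the same n due to the stronger nuclear charge.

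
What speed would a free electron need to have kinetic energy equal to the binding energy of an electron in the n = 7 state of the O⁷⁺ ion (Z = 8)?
2.500e+06 m/s (or 0.8340% of c)

The binding energy at n = 7 for O⁷⁺ is:
E_7 = -13.6057 × 8²/7² = -17.770710 eV
|E_7| = 17.770710 eV

Convert to Joules:
KE = 17.770710 eV × (1.602177 × 10⁻¹⁹ J/eV) = 2.84718e-18 J

Using KE = ½mv²:
v = √(2·KE/m_e)
v = √(2 × 2.84718e-18 J / 9.10938 × 10⁻³¹ kg)
v = 2.500e+06 m/s

This is approximately 0.8340% the speed of light.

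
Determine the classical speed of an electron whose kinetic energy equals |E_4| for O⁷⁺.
4.38e+06 m/s (or 1.45947% of c)

The binding energy at n = 4 for O⁷⁺ is:
E_4 = -13.6057 × 8²/4² = -54.4228000 eV
|E_4| = 54.4228000 eV

Convert to Joules:
KE = 54.4228000 eV × (1.602177 × 10⁻¹⁹ J/eV) = 8.7195e-18 J

Using KE = ½mv²:
v = √(2·KE/m_e)
v = √(2 × 8.7195e-18 J / 9.10938 × 10⁻³¹ kg)
v = 4.38e+06 m/s

This is approximately 1.45947% the speed of light.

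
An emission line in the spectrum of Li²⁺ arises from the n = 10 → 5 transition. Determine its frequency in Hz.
8.8826e+14 Hz

First, find the transition energy:
E_10 = -13.6057 × 3² / 10² = -1.2245130 eV
E_5 = -13.6057 × 3² / 5² = -4.8980520 eV
|ΔE| = |E_5 - E_10| = 3.6735390 eV

Convert to Joules: E = 3.6735390 eV × (1.602177 × 10⁻¹⁹ J/eV) = 5.885660e-19 J

Using E = hf:
f = E/h = 5.885660e-19 J / (6.62607 × 10⁻³⁴ J·s)
f = 8.8826e+14 Hz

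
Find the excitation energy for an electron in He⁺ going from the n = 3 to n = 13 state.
5.725 eV

The energy levels of a hydrogen-like atom are E_n = -13.6057 Z² eV / n².

Energy at n = 3: E_3 = -13.6057 × 2² / 3² = -6.046978 eV
Energy at n = 13: E_13 = -13.6057 × 2² / 13² = -0.322028 eV

The excitation energy is the difference:
ΔE = E_13 - E_3
ΔE = -0.322028 - (-6.046978)
ΔE = 5.725 eV

Since this is positive, energy must be absorbed (photon absorption).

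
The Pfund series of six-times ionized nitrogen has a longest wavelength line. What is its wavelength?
152.1593 nm

The longest wavelength corresponds to the smallest energy transition in the series.
The Pfund series has all transitions ending at n_f = 5.

For N⁶⁺ (Z = 7), the first line (α-line) is the jump from n = 6 to n = 5:
E_6 = -13.6057 × 7² / 6² = -18.51886944 eV
E_5 = -13.6057 × 7² / 5² = -26.66717200 eV
ΔE = E_6 - E_5 = 8.14830256 eV

λ = hc/E = 1239.84 eV·nm / 8.14830256 eV
λ = 152.1593 nm

This is the α-line of the Pfund series in N⁶⁺.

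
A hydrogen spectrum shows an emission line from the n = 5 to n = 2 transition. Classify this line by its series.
Balmer series

The spectral series in hydrogen are named based on the final (lower) energy level:
- Lyman series: n_final = 1 (ultraviolet)
- Balmer series: n_final = 2 (visible/near-UV)
- Paschen series: n_final = 3 (infrared)
- Brackett series: n_final = 4 (infrared)
- Pfund series: n_final = 5 (far infrared)

Since this transition ends at n = 2, it belongs to the Balmer series.

For reference, this 5 → 2 line has photon energy
ΔE = 13.6057 eV × (1/2² - 1/5²) = 2.857197 eV,
corresponding to wavelength λ = hc/ΔE = 1239.84 eV·nm / 2.857197 eV = 433.94 nm in the visible/near-UV region.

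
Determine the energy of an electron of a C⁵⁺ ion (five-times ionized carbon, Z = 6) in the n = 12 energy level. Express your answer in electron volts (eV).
-3.40143 eV

The energy levels of a hydrogen-like atom are given by:
E_n = -13.6057 Z² / n² eV  (with Z = 6 for C⁵⁺)

For n = 12:
E_12 = -13.6057 × 6² / 12²
E_12 = -13.6057 × 36 / 144
E_12 = -3.40143 eV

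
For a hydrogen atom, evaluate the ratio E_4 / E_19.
22.562500

Using E_n = -13.6057 Z² / n² eV with Z = 1:

E_4 = -13.6057 / 4² = -13.6057 / 16 = -0.850356250000 eV
E_19 = -13.6057 / 19² = -13.6057 / 361 = -0.037688919668 eV

The ratio is:
E_4/E_19 = (-0.850356250000) / (-0.037688919668)
E_4/E_19 = (-13.6057/16) / (-13.6057/361)
E_4/E_19 = 361/16
E_4/E_19 = 22.562500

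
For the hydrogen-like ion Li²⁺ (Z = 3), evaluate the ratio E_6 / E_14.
5.44444

Using E_n = -13.6057 Z² / n² eV with Z = 3:

E_6 = -13.6057 × 3² / 6² = -122.4513 / 36 = -3.40142500000 eV
E_14 = -13.6057 × 3² / 14² = -122.4513 / 196 = -0.62475153061 eV

The ratio is:
E_6/E_14 = (-3.40142500000) / (-0.62475153061)
E_6/E_14 = (-122.4513/36) / (-122.4513/196)
E_6/E_14 = 196/36
E_6/E_14 = 5.44444
(Note: the Z² factors cancel in the ratio.)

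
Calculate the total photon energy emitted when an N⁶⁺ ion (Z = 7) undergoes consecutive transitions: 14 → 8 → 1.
663.28 eV

The energy levels of N⁶⁺ are E_n = -13.6057 × 7² / n² eV.

First transition (14 → 8):
ΔE₁ = |E_8 - E_14|
ΔE₁ = |-10.41686406 - (-3.40142500)| = 7.01544 eV

Second transition (8 → 1):
ΔE₂ = |E_1 - E_8|
ΔE₂ = |-666.67930000 - (-10.41686406)| = 656.26244 eV

Total energy released:
E_total = ΔE₁ + ΔE₂ = 7.01544 + 656.26244 = 663.28 eV

Note: This equals the direct transition 14 → 1: 663.28 eV ✓
Energy is conserved regardless of the path taken.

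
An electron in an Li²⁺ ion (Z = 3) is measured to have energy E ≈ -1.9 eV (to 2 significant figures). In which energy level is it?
n = 8

The exact energy levels follow E_n = -13.6057 Z² / n² eV with Z = 3.

The measured value (-1.9 eV) is reported to only 2 significant figures, so we must test candidate n values and see which one matches to that precision.

Candidate energies:
  n = 6:  E = -13.6057 × 3² / 6² = -3.40143 eV
  n = 7:  E = -13.6057 × 3² / 7² = -2.49901 eV
  n = 8:  E = -13.6057 × 3² / 8² = -1.91330 eV  ← matches
  n = 9:  E = -13.6057 × 3² / 9² = -1.51174 eV
  n = 10:  E = -13.6057 × 3² / 10² = -1.22451 eV

Checking against the measurement of -1.9 eV (2 sig figs), only n = 8 agrees:
E_8 = -1.91330 eV, which rounds to -1.9 eV ✓

Therefore n = 8.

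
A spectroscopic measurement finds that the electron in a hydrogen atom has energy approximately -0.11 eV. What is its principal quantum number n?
n = 11

The exact energy levels follow E_n = -13.6057 eV / n².

The measured value (-0.11 eV) is reported to only 2 significant figures, so we must test candidate n values and see which one matches to that precision.

Candidate energies:
  n = 9:  E = -13.6057/9² = -0.16797 eV
  n = 10:  E = -13.6057/10² = -0.13606 eV
  n = 11:  E = -13.6057/11² = -0.11244 eV  ← matches
  n = 12:  E = -13.6057/12² = -0.09448 eV
  n = 13:  E = -13.6057/13² = -0.08051 eV

Checking against the measurement of -0.11 eV (2 sig figs), only n = 11 agrees:
E_11 = -0.11244 eV, which rounds to -0.11 eV ✓

Therefore n = 11.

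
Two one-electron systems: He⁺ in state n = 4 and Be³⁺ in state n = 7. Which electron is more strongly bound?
Be³⁺ at n = 7 (E = -4.443 eV)

Using E_n = -13.6057 Z² / n² eV:

He⁺ (Z = 2) at n = 4:
E = -13.6057 × 2² / 4² = -13.6057 × 4 / 16 = -3.401425 eV

Be³⁺ (Z = 4) at n = 7:
E = -13.6057 × 4² / 7² = -13.6057 × 16 / 49 = -4.442678 eV

Since -4.442678 eV < -3.401425 eV,
Be³⁺ at n = 7 is more tightly bound (requires more energy to ionize).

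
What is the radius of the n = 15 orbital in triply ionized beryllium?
2.976622 nm (or 29.766218 Å)

The Bohr radius formula is:
r_n = n² a₀ / Z

where a₀ = 0.052917721 nm is the Bohr radius.

For Be³⁺ (Z = 4) at n = 15:
r_15 = 15² × 0.052917721 nm / 4
r_15 = 225 × 0.052917721 nm / 4
r_15 = 11.9064872 nm / 4
r_15 = 2.976622 nm

The electron orbits at approximately 2.976622 nm from the nucleus.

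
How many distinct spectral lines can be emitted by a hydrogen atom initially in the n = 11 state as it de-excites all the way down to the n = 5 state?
21

The electron can occupy levels n = 5, 6, ..., 11 during de-excitation — that is m = 11 - 5 + 1 = 7 distinct levels.

The number of distinct spectral lines equals the number of ways to choose 2 of these m levels (each pair gives one possible emission transition):

Number of lines = m(m-1)/2 = 7×6/2 = 21

These correspond to all possible transitions between the 7 levels:
11 → 10, 11 → 9, 11 → 8, 11 → 7, 11 → 6, 11 → 5, 10 → 9, 10 → 8...

Each transition produces a photon with a unique energy (and thus wavelength). This count does not depend on Z.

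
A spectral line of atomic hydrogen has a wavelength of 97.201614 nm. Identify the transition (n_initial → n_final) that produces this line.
n = 4 → n = 1

First, find the photon energy from the wavelength (hc = 1239.84 eV·nm):
E = hc/λ = 1239.84 eV·nm / 97.201614 nm = 12.755344 eV

The energy levels of hydrogen satisfy E_n = -13.6057 / n² eV, so an emission n_i → n_f releases
ΔE = 13.6057 × (1/n_f² − 1/n_i²) eV.

Setting ΔE equal to the photon energy:
1/n_f² − 1/n_i² = 12.755344 / 13.6057 = 0.93750002

Since 1/n_i² must be positive, we need 1/n_f² > 0.93750002, i.e. n_f ≤ 1. For each allowed n_f, solve n_i = (1/n_f² − 0.93750002)^(−1/2) and check whether it is a whole number:
  n_f = 1: 1/n_i² = 1.00000000 − 0.93750002 = 0.06249998 → n_i = 4.000  → integer, n_i = 4 ✓

Only n_f = 1 gives an integer upper level, n_i = 4.

The transition is from n = 4 to n = 1 (emission).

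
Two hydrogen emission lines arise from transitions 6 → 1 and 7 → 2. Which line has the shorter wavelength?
6 → 1

Calculate the energy for each transition:

Transition 6 → 1:
ΔE₁ = |E_1 - E_6| = |-13.6057/1² - (-13.6057/6²)|
ΔE₁ = |-13.6057000000 - (-0.3779361111)| = 13.2277639 eV

Transition 7 → 2:
ΔE₂ = |E_2 - E_7| = |-13.6057/2² - (-13.6057/7²)|
ΔE₂ = |-3.4014250000 - (-0.2776673469)| = 3.1237577 eV

Since 13.2277639 eV > 3.1237577 eV, the transition 6 → 1 emits the more energetic photon.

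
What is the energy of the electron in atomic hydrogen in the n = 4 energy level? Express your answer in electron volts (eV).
-0.850356 eV

The energy levels of a hydrogen-like atom are given by:
E_n = -13.6057 eV / n²

For n = 4:
E_4 = -13.6057 eV / 4²
E_4 = -13.6057 eV / 16
E_4 = -0.850356 eV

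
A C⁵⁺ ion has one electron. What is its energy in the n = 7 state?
-9.996024 eV

For hydrogen-like ions, the energy levels scale with Z²:
E_n = -13.6057 Z² / n² eV

For C⁵⁺ (Z = 6) at n = 7:
E_7 = -13.6057 × 6² / 7²
E_7 = -13.6057 × 36 / 49
E_7 = -489.8052 / 49
E_7 = -9.996024 eV

The energy is 36 times more negative than hydrogen at the same n due to the stronger nuclear charge.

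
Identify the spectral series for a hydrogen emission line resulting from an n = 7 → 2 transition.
Balmer series

The spectral series in hydrogen are named based on the final (lower) energy level:
- Lyman series: n_final = 1 (ultraviolet)
- Balmer series: n_final = 2 (visible/near-UV)
- Paschen series: n_final = 3 (infrared)
- Brackett series: n_final = 4 (infrared)
- Pfund series: n_final = 5 (far infrared)

Since this transition ends at n = 2, it belongs to the Balmer series.

For reference, this 7 → 2 line has photon energy
ΔE = 13.6057 eV × (1/2² - 1/7²) = 3.1237576531 eV,
corresponding to wavelength λ = hc/ΔE = 1239.84 eV·nm / 3.1237576531 eV = 396.906591 nm in the visible/near-UV region.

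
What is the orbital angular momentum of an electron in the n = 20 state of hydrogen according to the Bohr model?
2.11e-33 J·s (or 20ℏ)

In the Bohr model, angular momentum is quantized:
L = nℏ

where ℏ = h/(2π) = 1.0546e-34 J·s

For n = 20:
L = 20 × 1.0546e-34 J·s
L = 2.11e-33 J·s

This can also be written as L = 20ℏ.
The angular momentum is an integer multiple of the reduced Planck constant.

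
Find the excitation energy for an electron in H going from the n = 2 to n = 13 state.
3.321 eV

The energy levels of a hydrogen-like atom are E_n = -13.6057 eV / n².

Energy at n = 2: E_2 = -13.6057 / 2² = -3.401425 eV
Energy at n = 13: E_13 = -13.6057 / 13² = -0.080507 eV

The excitation energy is the difference:
ΔE = E_13 - E_2
ΔE = -0.080507 - (-3.401425)
ΔE = 3.321 eV

Since this is positive, energy must be absorbed (photon absorption).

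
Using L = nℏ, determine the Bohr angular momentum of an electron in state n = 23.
2.4255e-33 J·s (or 23ℏ)

In the Bohr model, angular momentum is quantized:
L = nℏ

where ℏ = h/(2π) = 1.054572e-34 J·s

For n = 23:
L = 23 × 1.054572e-34 J·s
L = 2.4255e-33 J·s

This can also be written as L = 23ℏ.
The angular momentum is an integer multiple of the reduced Planck constant.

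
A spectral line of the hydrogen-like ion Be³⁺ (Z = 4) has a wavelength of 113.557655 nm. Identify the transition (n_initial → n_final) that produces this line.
n = 9 → n = 4

First, find the photon energy from the wavelength (hc = 1239.84 eV·nm):
E = hc/λ = 1239.84 eV·nm / 113.557655 nm = 10.918154 eV

The energy levels of Be³⁺ satisfy E_n = -13.6057 × 4² / n² eV, so an emission n_i → n_f releases
ΔE = 13.6057 × 4² × (1/n_f² − 1/n_i²) eV.

Setting ΔE equal to the photon energy:
1/n_f² − 1/n_i² = 10.918154 / (13.6057 × 4²) = 0.050154320

Since 1/n_i² must be positive, we need 1/n_f² > 0.050154320, i.e. n_f ≤ 4. For each allowed n_f, solve n_i = (1/n_f² − 0.050154320)^(−1/2) and check whether it is a whole number:
  n_f = 1: 1/n_i² = 1.000000000 − 0.050154320 = 0.949845680 → n_i = 1.026  (not an integer) ✗
  n_f = 2: 1/n_i² = 0.250000000 − 0.050154320 = 0.199845680 → n_i = 2.237  (not an integer) ✗
  n_f = 3: 1/n_i² = 0.111111111 − 0.050154320 = 0.060956791 → n_i = 4.050  (not an integer) ✗
  n_f = 4: 1/n_i² = 0.062500000 − 0.050154320 = 0.012345680 → n_i = 9.000  → integer, n_i = 9 ✓

Only n_f = 4 gives an integer upper level, n_i = 9.

The transition is from n = 9 to n = 4 (emission).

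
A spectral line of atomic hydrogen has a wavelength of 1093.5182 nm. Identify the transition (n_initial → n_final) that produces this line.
n = 6 → n = 3

First, find the photon energy from the wavelength (hc = 1239.84 eV·nm):
E = hc/λ = 1239.84 eV·nm / 1093.5182 nm = 1.1338083 eV

The energy levels of hydrogen satisfy E_n = -13.6057 / n² eV, so an emission n_i → n_f releases
ΔE = 13.6057 × (1/n_f² − 1/n_i²) eV.

Setting ΔE equal to the photon energy:
1/n_f² − 1/n_i² = 1.1338083 / 13.6057 = 0.083333331

Since 1/n_i² must be positive, we need 1/n_f² > 0.083333331, i.e. n_f ≤ 3. For each allowed n_f, solve n_i = (1/n_f² − 0.083333331)^(−1/2) and check whether it is a whole number:
  n_f = 1: 1/n_i² = 1.000000000 − 0.083333331 = 0.916666669 → n_i = 1.044  (not an integer) ✗
  n_f = 2: 1/n_i² = 0.250000000 − 0.083333331 = 0.166666669 → n_i = 2.449  (not an integer) ✗
  n_f = 3: 1/n_i² = 0.111111111 − 0.083333331 = 0.027777780 → n_i = 6.000  → integer, n_i = 6 ✓

Only n_f = 3 gives an integer upper level, n_i = 6.

The transition is from n = 6 to n = 3 (emission).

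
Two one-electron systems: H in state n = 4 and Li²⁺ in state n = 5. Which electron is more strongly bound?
Li²⁺ at n = 5 (E = -4.90 eV)

Using E_n = -13.6057 Z² / n² eV:

H (Z = 1) at n = 4:
E = -13.6057 × 1² / 4² = -13.6057 × 1 / 16 = -0.85036 eV

Li²⁺ (Z = 3) at n = 5:
E = -13.6057 × 3² / 5² = -13.6057 × 9 / 25 = -4.89805 eV

Since -4.89805 eV < -0.85036 eV,
Li²⁺ at n = 5 is more tightly bound (requires more energy to ionize).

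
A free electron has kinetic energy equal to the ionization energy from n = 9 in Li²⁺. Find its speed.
7.29e+05 m/s (or 0.243246% of c)

The binding energy at n = 9 for Li²⁺ is:
E_9 = -13.6057 × 3²/9² = -1.51174444 eV
|E_9| = 1.51174444 eV

Convert to Joules:
KE = 1.51174444 eV × (1.602177 × 10⁻¹⁹ J/eV) = 2.4221e-19 J

Using KE = ½mv²:
v = √(2·KE/m_e)
v = √(2 × 2.4221e-19 J / 9.10938 × 10⁻³¹ kg)
v = 7.29e+05 m/s

This is approximately 0.243246% the speed of light.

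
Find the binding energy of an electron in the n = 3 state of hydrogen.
1.511744 eV

The ionization energy is the energy needed to remove the electron completely (n → ∞).

For hydrogen, E_n = -13.6057 eV / n².

At n = 3: E_3 = -13.6057 / 3² = -1.511744444 eV
At n = ∞: E_∞ = 0 eV

Ionization energy = E_∞ - E_3 = 0 - (-1.511744444) = 1.511744444 eV
Ionization energy ≈ 1.511744 eV

This is also called the binding energy of the electron in state n = 3.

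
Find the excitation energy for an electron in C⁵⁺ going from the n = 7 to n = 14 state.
7.50 eV

The energy levels of a hydrogen-like atom are E_n = -13.6057 Z² eV / n².

Energy at n = 7: E_7 = -13.6057 × 6² / 7² = -9.99602 eV
Energy at n = 14: E_14 = -13.6057 × 6² / 14² = -2.49901 eV

The excitation energy is the difference:
ΔE = E_14 - E_7
ΔE = -2.49901 - (-9.99602)
ΔE = 7.50 eV

Since this is positive, energy must be absorbed (photon absorption).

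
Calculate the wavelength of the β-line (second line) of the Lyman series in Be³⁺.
6.407333 nm

The lines of a series are numbered from the longest wavelength (smallest ΔE) outward; the second line is the transition from n = n_f + 2 to n_f.
The Lyman series has all transitions ending at n_f = 1.

For Be³⁺ (Z = 4), the second line (β-line) is the jump from n = 3 to n = 1:
E_3 = -13.6057 × 4² / 3² = -24.18791111 eV
E_1 = -13.6057 × 4² / 1² = -217.69120000 eV
ΔE = E_3 - E_1 = 193.50328889 eV

λ = hc/E = 1239.84 eV·nm / 193.50328889 eV
λ = 6.407333 nm

This is the β-line of the Lyman series in Be³⁺.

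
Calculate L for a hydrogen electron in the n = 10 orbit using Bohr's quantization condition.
1.05e-33 J·s (or 10ℏ)

In the Bohr model, angular momentum is quantized:
L = nℏ

where ℏ = h/(2π) = 1.0546e-34 J·s

For n = 10:
L = 10 × 1.0546e-34 J·s
L = 1.05e-33 J·s

This can also be written as L = 10ℏ.
The angular momentum is an integer multiple of the reduced Planck constant.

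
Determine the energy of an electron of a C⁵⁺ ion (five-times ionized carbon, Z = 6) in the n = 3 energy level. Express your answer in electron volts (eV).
-54.423 eV

The energy levels of a hydrogen-like atom are given by:
E_n = -13.6057 Z² / n² eV  (with Z = 6 for C⁵⁺)

For n = 3:
E_3 = -13.6057 × 6² / 3²
E_3 = -13.6057 × 36 / 9
E_3 = -54.423 eV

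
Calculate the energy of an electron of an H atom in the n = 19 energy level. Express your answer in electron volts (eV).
-0.03769 eV

The energy levels of a hydrogen-like atom are given by:
E_n = -13.6057 eV / n²

For n = 19:
E_19 = -13.6057 eV / 19²
E_19 = -13.6057 eV / 361
E_19 = -0.03769 eV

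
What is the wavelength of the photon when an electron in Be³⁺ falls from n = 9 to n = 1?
5.76660 nm

First, find the transition energy using E_n = -13.6057 Z² / n² eV:
E_9 = -13.6057 × 4² / 9² = -2.6875457 eV
E_1 = -13.6057 × 4² / 1² = -217.6912000 eV

Photon energy: |ΔE| = |E_1 - E_9| = 215.0036543 eV

Convert to wavelength using E = hc/λ with hc = 1239.84 eV·nm:
λ = hc/E = 1239.84 eV·nm / 215.0036543 eV
λ = 5.76660 nm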